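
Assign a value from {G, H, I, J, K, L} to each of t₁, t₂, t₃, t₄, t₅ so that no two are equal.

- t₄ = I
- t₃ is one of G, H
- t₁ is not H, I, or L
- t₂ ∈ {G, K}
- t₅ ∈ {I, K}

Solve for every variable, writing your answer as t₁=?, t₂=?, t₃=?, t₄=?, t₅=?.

t₄ must be I (only option left). Eliminate I elsewhere: t₅.
t₅ has just one choice, so t₅ = K. Eliminate K elsewhere: t₁, t₂.
t₂ has just one choice, so t₂ = G. So t₁, t₃ can't be G.
t₃ must be H (only option left).
That leaves t₁ = J.

t₁=J, t₂=G, t₃=H, t₄=I, t₅=K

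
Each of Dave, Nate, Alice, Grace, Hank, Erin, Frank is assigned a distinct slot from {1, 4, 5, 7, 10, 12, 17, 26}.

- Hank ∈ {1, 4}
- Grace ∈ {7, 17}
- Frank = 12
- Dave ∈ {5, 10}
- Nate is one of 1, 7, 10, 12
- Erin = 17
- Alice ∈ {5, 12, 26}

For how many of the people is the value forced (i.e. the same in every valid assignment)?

Erin must be 17 (only option left). Eliminate 17 elsewhere: Grace.
That leaves Frank = 12. Strike 12 from Nate, Alice.
Grace must be 7 (only option left). Eliminate 7 elsewhere: Nate.
Determined: Grace=7, Erin=17, Frank=12. The other people each still have more than one consistent value. That makes 3.

3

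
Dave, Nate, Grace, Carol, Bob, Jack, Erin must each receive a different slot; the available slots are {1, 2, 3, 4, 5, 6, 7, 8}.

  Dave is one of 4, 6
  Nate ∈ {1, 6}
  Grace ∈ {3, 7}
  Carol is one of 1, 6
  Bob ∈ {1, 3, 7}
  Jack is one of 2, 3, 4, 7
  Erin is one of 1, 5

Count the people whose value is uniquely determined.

Among the 7 variables, 2 fits only Jack (and all 7 values in {1, 2, 3, 4, 5, 6, 7} must be used), so Jack = 2.
The 6 still-open variables draw from only 6 values {1, 3, 4, 5, 6, 7}, so each is used; only Dave can be 4, hence Dave = 4.
Among the 5 still-open variables, 5 fits only Erin (and all 5 values in {1, 3, 5, 6, 7} must be used), so Erin = 5.
Nate and Carol share exactly the 2 values {1, 6}; by pigeonhole those values go to them, so strike 1, 6 from Bob.
Determined: Dave=4, Jack=2, Erin=5. The other people each still have more than one consistent value. That makes 3.

3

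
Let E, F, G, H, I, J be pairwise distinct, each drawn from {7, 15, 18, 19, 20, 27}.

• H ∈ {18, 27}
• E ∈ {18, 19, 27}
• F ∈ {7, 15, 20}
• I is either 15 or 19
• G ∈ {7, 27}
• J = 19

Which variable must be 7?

G

J must be 19 (only option left). Remove 19 from E, I.
I's domain is down to {15}, so I = 15. Remove 15 from F.
Among the 4 still-open variables, 20 fits only F (and all 4 values in {7, 18, 20, 27} must be used), so F = 20.
Among the 3 still-open variables, 7 fits only G (and all 3 values in {7, 18, 27} must be used), so G = 7.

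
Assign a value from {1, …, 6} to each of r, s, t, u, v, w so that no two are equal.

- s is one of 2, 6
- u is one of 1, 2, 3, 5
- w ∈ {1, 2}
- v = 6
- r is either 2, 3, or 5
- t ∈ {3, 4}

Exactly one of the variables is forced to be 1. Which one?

w

v's domain is down to {6}, so v = 6. Eliminate 6 elsewhere: s.
s must be 2 (only option left). Remove 2 from r, u, w.
So 1 goes to w.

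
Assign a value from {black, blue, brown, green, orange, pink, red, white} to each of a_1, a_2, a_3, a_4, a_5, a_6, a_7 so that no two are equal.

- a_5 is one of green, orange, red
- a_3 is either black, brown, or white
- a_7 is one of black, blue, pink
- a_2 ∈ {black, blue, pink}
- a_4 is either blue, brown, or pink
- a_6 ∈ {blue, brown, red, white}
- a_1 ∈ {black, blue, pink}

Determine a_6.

red

a_1, a_2, a_7 between them cover only {black, blue, pink} — a naked triple. Remove those values from a_3, a_4, a_6.
That leaves a_4 = brown. Eliminate brown elsewhere: a_3, a_6.
a_3's domain is down to {white}, so a_3 = white. So a_6 can't be white.
So a_6 = red.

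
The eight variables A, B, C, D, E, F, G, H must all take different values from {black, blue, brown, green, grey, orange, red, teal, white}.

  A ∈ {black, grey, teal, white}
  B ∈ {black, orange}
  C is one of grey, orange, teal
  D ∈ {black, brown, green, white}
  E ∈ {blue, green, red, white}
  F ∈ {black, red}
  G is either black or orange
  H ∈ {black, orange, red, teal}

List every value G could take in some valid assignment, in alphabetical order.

B and G between them cover only {black, orange} — a naked pair. Remove those values from A, C, D, F, H.
F has just one choice, so F = red. So E, H can't be red.
That leaves H = teal. Strike teal from A, C.
That leaves C = grey. Eliminate grey elsewhere: A.
A must be white (only option left). Eliminate white elsewhere: D, E.
No further eliminations apply; G can still be any of black, orange.

black, orange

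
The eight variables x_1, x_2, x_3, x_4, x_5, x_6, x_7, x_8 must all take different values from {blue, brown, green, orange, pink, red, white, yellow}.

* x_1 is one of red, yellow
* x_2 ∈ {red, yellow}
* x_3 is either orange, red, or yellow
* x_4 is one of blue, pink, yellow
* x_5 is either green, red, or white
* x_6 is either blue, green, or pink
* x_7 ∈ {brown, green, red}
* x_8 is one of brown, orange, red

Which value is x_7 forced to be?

green

The 8 variables together cover exactly {blue, brown, green, orange, pink, red, white, yellow} — 8 values for 8 variables — and white appears only in x_5's list, so x_5 = white.
The 2 variables x_1 and x_2 are confined to {red, yellow}, which locks those values in; drop them from x_3, x_4, x_7, x_8.
x_3 must be orange (only option left). Strike orange from x_8.
x_8's domain is down to {brown}, so x_8 = brown. Remove brown from x_7.
So x_7 = green.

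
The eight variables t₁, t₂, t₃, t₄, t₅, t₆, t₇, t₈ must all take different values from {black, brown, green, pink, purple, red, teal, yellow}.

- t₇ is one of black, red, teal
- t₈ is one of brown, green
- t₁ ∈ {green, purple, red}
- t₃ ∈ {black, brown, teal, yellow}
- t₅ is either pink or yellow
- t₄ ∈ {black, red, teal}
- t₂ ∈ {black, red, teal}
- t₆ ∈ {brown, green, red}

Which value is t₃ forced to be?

The 8 variables together cover exactly {black, brown, green, pink, purple, red, teal, yellow} — 8 values for 8 variables — and pink appears only in t₅'s list, so t₅ = pink.
The 7 still-open variables together cover exactly {black, brown, green, purple, red, teal, yellow} — 7 values for 7 variables — and purple appears only in t₁'s list, so t₁ = purple.
The 6 still-open variables draw from only 6 values {black, brown, green, red, teal, yellow}, so each is used; only t₃ can be yellow, hence t₃ = yellow.

yellow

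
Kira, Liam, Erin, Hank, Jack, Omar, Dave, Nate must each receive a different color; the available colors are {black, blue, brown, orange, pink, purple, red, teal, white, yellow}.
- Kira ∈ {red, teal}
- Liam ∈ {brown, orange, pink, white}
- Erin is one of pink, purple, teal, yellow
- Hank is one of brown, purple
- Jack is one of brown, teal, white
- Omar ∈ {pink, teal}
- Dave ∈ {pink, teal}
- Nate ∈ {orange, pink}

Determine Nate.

orange

Among the 8 variables, red fits only Kira (and all 8 values in {brown, orange, pink, purple, red, teal, white, yellow} must be used), so Kira = red.
The 7 still-open variables together cover exactly {brown, orange, pink, purple, teal, white, yellow} — 7 values for 7 variables — and yellow appears only in Erin's list, so Erin = yellow.
Among the 6 still-open variables, purple fits only Hank (and all 6 values in {brown, orange, pink, purple, teal, white} must be used), so Hank = purple.
Omar and Dave share exactly the 2 values {pink, teal}; by pigeonhole those values go to them, so strike pink, teal from Liam, Jack, Nate.
So Nate = orange.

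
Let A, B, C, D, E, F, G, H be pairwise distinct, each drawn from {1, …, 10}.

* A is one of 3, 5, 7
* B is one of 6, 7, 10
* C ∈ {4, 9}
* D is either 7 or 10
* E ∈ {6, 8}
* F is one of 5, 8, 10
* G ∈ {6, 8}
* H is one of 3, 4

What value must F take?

Among the 8 variables, 9 fits only C (and all 8 values in {3, 4, 5, 6, 7, 8, 9, 10} must be used), so C = 9.
The 7 still-open variables together cover exactly {3, 4, 5, 6, 7, 8, 10} — 7 values for 7 variables — and 4 appears only in H's list, so H = 4.
The 6 still-open variables draw from only 6 values {3, 5, 6, 7, 8, 10}, so each is used; only A can be 3, hence A = 3.
Among the 5 still-open variables, 5 fits only F (and all 5 values in {5, 6, 7, 8, 10} must be used), so F = 5.

5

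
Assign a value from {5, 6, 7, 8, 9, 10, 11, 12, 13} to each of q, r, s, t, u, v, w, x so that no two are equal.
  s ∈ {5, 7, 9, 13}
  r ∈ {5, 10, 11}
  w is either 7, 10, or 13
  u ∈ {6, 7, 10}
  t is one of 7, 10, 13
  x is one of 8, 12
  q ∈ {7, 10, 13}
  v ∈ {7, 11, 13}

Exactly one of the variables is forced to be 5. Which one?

q, t, w share exactly the 3 values {7, 10, 13}; by pigeonhole those values go to them, so strike 7, 10, 13 from r, s, u, v.
u's domain is down to {6}, so u = 6.
v must be 11 (only option left). So r can't be 11.
So 5 goes to r.

r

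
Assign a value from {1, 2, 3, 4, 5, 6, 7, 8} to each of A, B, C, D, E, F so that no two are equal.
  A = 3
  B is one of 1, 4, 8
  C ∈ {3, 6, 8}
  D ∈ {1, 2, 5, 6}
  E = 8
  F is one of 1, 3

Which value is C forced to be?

6

A has just one choice, so A = 3. Strike 3 from C, F.
E's domain is down to {8}, so E = 8. So B, C can't be 8.
So C = 6.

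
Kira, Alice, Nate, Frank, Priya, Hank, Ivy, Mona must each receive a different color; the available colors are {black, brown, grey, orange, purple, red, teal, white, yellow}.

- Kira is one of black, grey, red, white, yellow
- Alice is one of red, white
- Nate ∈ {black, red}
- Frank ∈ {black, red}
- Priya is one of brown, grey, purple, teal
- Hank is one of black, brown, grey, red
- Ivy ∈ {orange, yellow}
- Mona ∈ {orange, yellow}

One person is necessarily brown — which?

Nate and Frank between them cover only {black, red} — a naked pair. Remove those values from Kira, Alice, Hank.
Alice's domain is down to {white}, so Alice = white. Eliminate white elsewhere: Kira.
Ivy and Mona share exactly the 2 values {orange, yellow}; by pigeonhole those values go to them, so strike orange, yellow from Kira.
That leaves Kira = grey. Strike grey from Priya, Hank.
So brown goes to Hank.

Hank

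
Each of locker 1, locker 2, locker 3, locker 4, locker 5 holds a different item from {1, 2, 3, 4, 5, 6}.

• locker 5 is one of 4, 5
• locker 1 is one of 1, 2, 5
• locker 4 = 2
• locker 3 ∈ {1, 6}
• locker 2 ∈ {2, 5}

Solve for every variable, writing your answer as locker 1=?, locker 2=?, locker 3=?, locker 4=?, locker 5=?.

locker 4's domain is down to {2}, so locker 4 = 2. So locker 1, locker 2 can't be 2.
That leaves locker 2 = 5. So locker 1, locker 5 can't be 5.
That leaves locker 5 = 4.
locker 1 has just one choice, so locker 1 = 1. So locker 3 can't be 1.
locker 3's domain is down to {6}, so locker 3 = 6.

locker 1=1, locker 2=5, locker 3=6, locker 4=2, locker 5=4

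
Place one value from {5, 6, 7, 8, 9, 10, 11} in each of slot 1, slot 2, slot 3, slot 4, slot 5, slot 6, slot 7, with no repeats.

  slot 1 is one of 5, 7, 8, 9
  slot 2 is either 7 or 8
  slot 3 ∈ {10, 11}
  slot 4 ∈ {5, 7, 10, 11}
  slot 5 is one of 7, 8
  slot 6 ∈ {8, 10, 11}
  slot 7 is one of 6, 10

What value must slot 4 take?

5

The 7 variables draw from only 7 values {5, 6, 7, 8, 9, 10, 11}, so each is used; only slot 7 can be 6, hence slot 7 = 6.
Among the 6 still-open variables, 9 fits only slot 1 (and all 6 values in {5, 7, 8, 9, 10, 11} must be used), so slot 1 = 9.
The 5 still-open variables draw from only 5 values {5, 7, 8, 10, 11}, so each is used; only slot 4 can be 5, hence slot 4 = 5.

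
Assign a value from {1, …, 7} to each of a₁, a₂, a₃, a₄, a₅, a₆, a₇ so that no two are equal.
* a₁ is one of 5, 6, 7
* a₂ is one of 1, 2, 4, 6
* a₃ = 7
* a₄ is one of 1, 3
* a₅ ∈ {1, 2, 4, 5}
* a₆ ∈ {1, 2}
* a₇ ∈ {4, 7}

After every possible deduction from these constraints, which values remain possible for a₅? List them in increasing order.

a₃ has just one choice, so a₃ = 7. Strike 7 from a₁, a₇.
a₇'s domain is down to {4}, so a₇ = 4. Remove 4 from a₂, a₅.
The 5 still-open variables together cover exactly {1, 2, 3, 5, 6} — 5 values for 5 variables — and 3 appears only in a₄'s list, so a₄ = 3.
No further eliminations apply; a₅ can still be any of 1, 2, 5.

1, 2, 5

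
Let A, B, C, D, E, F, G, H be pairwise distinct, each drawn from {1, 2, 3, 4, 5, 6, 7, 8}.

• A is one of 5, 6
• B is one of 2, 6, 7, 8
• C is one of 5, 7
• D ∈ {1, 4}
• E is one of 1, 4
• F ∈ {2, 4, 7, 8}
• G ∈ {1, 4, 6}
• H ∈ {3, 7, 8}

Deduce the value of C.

7

The 8 variables draw from only 8 values {1, 2, 3, 4, 5, 6, 7, 8}, so each is used; only H can be 3, hence H = 3.
The 2 variables D and E are confined to {1, 4}, which locks those values in; drop them from F, G.
G has just one choice, so G = 6. Strike 6 from A, B.
A has just one choice, so A = 5. Strike 5 from C.
So C = 7.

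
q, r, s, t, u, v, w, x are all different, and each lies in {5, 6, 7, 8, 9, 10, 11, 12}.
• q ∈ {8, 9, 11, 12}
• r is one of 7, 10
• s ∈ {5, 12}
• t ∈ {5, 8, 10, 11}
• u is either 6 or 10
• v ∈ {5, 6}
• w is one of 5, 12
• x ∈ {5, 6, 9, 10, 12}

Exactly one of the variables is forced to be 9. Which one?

x

Among the 8 variables, 7 fits only r (and all 8 values in {5, 6, 7, 8, 9, 10, 11, 12} must be used), so r = 7.
s and w share exactly the 2 values {5, 12}; by pigeonhole those values go to them, so strike 5, 12 from q, t, v, x.
That leaves v = 6. Strike 6 from u, x.
u has just one choice, so u = 10. Eliminate 10 elsewhere: t, x.
So 9 goes to x.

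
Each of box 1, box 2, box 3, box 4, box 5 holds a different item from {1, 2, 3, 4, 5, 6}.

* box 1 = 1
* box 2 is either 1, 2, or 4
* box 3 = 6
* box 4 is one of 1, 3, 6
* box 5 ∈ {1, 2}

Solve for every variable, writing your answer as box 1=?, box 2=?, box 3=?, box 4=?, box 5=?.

box 1=1, box 2=4, box 3=6, box 4=3, box 5=2

box 1's domain is down to {1}, so box 1 = 1. Eliminate 1 elsewhere: box 2, box 4, box 5.
That leaves box 3 = 6. Eliminate 6 elsewhere: box 4.
box 4 must be 3 (only option left).
box 5 has just one choice, so box 5 = 2. Eliminate 2 elsewhere: box 2.
That leaves box 2 = 4.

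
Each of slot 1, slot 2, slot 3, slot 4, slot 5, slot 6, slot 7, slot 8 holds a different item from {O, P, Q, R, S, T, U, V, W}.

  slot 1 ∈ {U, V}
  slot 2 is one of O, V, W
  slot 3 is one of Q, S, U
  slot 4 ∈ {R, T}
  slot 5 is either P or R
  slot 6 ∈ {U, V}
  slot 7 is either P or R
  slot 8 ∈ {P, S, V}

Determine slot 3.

Q

The 2 variables slot 1 and slot 6 are confined to {U, V}, which locks those values in; drop them from slot 2, slot 3, slot 8.
slot 5 and slot 7 between them cover only {P, R} — a naked pair. Remove those values from slot 4, slot 8.
slot 4 must be T (only option left).
slot 8's domain is down to {S}, so slot 8 = S. So slot 3 can't be S.
So slot 3 = Q.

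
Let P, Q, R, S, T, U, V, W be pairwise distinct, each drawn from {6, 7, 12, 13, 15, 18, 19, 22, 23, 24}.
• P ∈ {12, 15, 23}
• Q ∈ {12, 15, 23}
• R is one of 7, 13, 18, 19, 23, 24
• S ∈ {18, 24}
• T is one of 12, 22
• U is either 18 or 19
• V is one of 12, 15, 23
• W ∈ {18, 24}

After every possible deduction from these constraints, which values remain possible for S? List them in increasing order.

18, 24

S and W share exactly the 2 values {18, 24}; by pigeonhole those values go to them, so strike 18, 24 from R, U.
That leaves U = 19. Remove 19 from R.
P, Q, V share exactly the 3 values {12, 15, 23}; by pigeonhole those values go to them, so strike 12, 15, 23 from R, T.
T must be 22 (only option left).
No further eliminations apply; S can still be any of 18, 24.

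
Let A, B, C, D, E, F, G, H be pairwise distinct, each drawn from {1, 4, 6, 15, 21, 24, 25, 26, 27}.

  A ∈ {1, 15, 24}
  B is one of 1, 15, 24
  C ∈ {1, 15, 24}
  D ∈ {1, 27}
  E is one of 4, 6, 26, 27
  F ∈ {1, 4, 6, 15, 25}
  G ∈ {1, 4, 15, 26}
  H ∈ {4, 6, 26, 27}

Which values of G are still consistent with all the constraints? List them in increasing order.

4, 26

The 8 variables together cover exactly {1, 4, 6, 15, 24, 25, 26, 27} — 8 values for 8 variables — and 25 appears only in F's list, so F = 25.
A, B, C between them cover only {1, 15, 24} — a naked triple. Remove those values from D, G.
That leaves D = 27. So E, H can't be 27.
No further eliminations apply; G can still be any of 4, 26.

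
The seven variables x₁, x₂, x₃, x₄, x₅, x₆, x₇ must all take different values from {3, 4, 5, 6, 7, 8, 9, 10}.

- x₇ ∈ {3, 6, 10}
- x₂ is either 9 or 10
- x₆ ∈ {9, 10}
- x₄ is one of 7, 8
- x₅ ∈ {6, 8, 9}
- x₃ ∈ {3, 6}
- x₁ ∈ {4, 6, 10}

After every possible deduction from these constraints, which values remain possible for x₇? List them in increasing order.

The 7 variables draw from only 7 values {3, 4, 6, 7, 8, 9, 10}, so each is used; only x₁ can be 4, hence x₁ = 4.
The 6 still-open variables together cover exactly {3, 6, 7, 8, 9, 10} — 6 values for 6 variables — and 7 appears only in x₄'s list, so x₄ = 7.
Among the 5 still-open variables, 8 fits only x₅ (and all 5 values in {3, 6, 8, 9, 10} must be used), so x₅ = 8.
x₂ and x₆ between them cover only {9, 10} — a naked pair. Remove those values from x₇.
No further eliminations apply; x₇ can still be any of 3, 6.

3, 6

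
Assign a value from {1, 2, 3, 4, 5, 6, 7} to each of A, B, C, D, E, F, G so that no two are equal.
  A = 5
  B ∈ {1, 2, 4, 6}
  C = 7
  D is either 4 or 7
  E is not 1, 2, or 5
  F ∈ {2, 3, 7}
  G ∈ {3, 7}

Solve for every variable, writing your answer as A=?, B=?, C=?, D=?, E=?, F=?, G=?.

A has just one choice, so A = 5.
C has just one choice, so C = 7. Eliminate 7 elsewhere: D, E, F, G.
That leaves D = 4. Eliminate 4 elsewhere: B, E.
That leaves G = 3. Eliminate 3 elsewhere: E, F.
E must be 6 (only option left). Remove 6 from B.
F must be 2 (only option left). Strike 2 from B.
B's domain is down to {1}, so B = 1.

A=5, B=1, C=7, D=4, E=6, F=2, G=3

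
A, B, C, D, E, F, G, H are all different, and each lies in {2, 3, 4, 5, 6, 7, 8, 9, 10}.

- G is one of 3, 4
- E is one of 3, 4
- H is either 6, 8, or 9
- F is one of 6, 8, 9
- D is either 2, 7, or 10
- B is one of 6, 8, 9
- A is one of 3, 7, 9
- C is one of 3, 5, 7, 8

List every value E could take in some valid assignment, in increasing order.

3, 4

The 2 variables E and G are confined to {3, 4}, which locks those values in; drop them from A, C.
The 3 variables B, F, H are confined to {6, 8, 9}, which locks those values in; drop them from A, C.
That leaves A = 7. Eliminate 7 elsewhere: C, D.
That leaves C = 5.
No further eliminations apply; E can still be any of 3, 4.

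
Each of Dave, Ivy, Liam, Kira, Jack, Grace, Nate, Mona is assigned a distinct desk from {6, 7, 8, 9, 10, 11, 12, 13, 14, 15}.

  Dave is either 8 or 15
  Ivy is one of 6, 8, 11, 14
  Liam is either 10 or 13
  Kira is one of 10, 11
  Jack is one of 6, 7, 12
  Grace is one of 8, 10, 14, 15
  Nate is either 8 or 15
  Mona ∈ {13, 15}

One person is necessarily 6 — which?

Dave and Nate between them cover only {8, 15} — a naked pair. Remove those values from Ivy, Grace, Mona.
That leaves Mona = 13. Remove 13 from Liam.
Liam has just one choice, so Liam = 10. Strike 10 from Kira, Grace.
Kira has just one choice, so Kira = 11. So Ivy can't be 11.
That leaves Grace = 14. Strike 14 from Ivy.
So 6 goes to Ivy.

Ivy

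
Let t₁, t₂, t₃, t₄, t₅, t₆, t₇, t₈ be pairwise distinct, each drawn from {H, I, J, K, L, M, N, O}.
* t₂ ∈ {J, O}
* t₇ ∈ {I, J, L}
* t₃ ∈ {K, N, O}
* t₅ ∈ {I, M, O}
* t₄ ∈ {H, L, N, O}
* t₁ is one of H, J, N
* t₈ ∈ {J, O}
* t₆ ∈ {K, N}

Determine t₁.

H

The 8 variables draw from only 8 values {H, I, J, K, L, M, N, O}, so each is used; only t₅ can be M, hence t₅ = M.
The 7 still-open variables together cover exactly {H, I, J, K, L, N, O} — 7 values for 7 variables — and I appears only in t₇'s list, so t₇ = I.
The 6 still-open variables together cover exactly {H, J, K, L, N, O} — 6 values for 6 variables — and L appears only in t₄'s list, so t₄ = L.
Among the 5 still-open variables, H fits only t₁ (and all 5 values in {H, J, K, N, O} must be used), so t₁ = H.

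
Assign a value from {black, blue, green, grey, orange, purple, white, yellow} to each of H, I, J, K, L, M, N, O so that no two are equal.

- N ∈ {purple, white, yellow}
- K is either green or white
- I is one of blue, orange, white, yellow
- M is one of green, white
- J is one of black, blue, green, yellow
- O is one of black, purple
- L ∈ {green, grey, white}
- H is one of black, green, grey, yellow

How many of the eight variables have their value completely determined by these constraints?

The 8 variables draw from only 8 values {black, blue, green, grey, orange, purple, white, yellow}, so each is used; only I can be orange, hence I = orange.
The 7 still-open variables draw from only 7 values {black, blue, green, grey, purple, white, yellow}, so each is used; only J can be blue, hence J = blue.
K and M between them cover only {green, white} — a naked pair. Remove those values from H, L, N.
That leaves L = grey. Eliminate grey elsewhere: H.
Determined: I=orange, J=blue, L=grey. The other variables each still have more than one consistent value. That makes 3.

3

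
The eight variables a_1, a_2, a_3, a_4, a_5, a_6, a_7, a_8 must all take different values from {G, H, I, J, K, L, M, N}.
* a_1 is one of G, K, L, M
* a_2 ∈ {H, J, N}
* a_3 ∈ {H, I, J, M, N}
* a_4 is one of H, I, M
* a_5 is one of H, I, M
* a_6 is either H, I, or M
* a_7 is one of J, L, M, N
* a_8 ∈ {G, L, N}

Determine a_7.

The 8 variables draw from only 8 values {G, H, I, J, K, L, M, N}, so each is used; only a_1 can be K, hence a_1 = K.
The 7 still-open variables draw from only 7 values {G, H, I, J, L, M, N}, so each is used; only a_8 can be G, hence a_8 = G.
The 6 still-open variables draw from only 6 values {H, I, J, L, M, N}, so each is used; only a_7 can be L, hence a_7 = L.

L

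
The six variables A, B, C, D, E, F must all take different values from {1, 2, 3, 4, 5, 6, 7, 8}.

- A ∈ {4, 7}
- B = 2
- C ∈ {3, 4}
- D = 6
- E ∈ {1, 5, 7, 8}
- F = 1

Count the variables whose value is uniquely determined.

B must be 2 (only option left).
That leaves D = 6.
That leaves F = 1. Remove 1 from E.
Determined: B=2, D=6, F=1. The other variables each still have more than one consistent value. That makes 3.

3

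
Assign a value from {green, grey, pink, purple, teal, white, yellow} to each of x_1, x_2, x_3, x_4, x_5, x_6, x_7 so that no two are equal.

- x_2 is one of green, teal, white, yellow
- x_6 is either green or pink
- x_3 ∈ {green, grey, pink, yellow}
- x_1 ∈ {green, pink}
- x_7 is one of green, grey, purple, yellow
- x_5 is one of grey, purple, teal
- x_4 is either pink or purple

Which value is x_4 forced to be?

purple

The 7 variables together cover exactly {green, grey, pink, purple, teal, white, yellow} — 7 values for 7 variables — and white appears only in x_2's list, so x_2 = white.
The 6 still-open variables together cover exactly {green, grey, pink, purple, teal, yellow} — 6 values for 6 variables — and teal appears only in x_5's list, so x_5 = teal.
The 2 variables x_1 and x_6 are confined to {green, pink}, which locks those values in; drop them from x_3, x_4, x_7.
So x_4 = purple.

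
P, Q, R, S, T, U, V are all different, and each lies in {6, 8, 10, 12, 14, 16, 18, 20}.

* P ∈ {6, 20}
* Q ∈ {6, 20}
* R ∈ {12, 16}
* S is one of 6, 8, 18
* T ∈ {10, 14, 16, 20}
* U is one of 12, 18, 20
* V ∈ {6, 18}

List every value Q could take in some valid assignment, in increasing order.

P and Q share exactly the 2 values {6, 20}; by pigeonhole those values go to them, so strike 6, 20 from S, T, U, V.
V has just one choice, so V = 18. Strike 18 from S, U.
S must be 8 (only option left).
U must be 12 (only option left). Strike 12 from R.
R's domain is down to {16}, so R = 16. So T can't be 16.
No further eliminations apply; Q can still be any of 6, 20.

6, 20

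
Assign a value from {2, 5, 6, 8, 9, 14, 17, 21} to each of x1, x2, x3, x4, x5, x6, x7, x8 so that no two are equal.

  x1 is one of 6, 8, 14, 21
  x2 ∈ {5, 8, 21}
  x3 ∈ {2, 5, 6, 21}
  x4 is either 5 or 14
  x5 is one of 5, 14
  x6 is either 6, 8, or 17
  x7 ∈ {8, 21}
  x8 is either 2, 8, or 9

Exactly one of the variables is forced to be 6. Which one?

x1

The 8 variables draw from only 8 values {2, 5, 6, 8, 9, 14, 17, 21}, so each is used; only x8 can be 9, hence x8 = 9.
The 7 still-open variables draw from only 7 values {2, 5, 6, 8, 14, 17, 21}, so each is used; only x3 can be 2, hence x3 = 2.
The 6 still-open variables draw from only 6 values {5, 6, 8, 14, 17, 21}, so each is used; only x6 can be 17, hence x6 = 17.
The 5 still-open variables draw from only 5 values {5, 6, 8, 14, 21}, so each is used; only x1 can be 6, hence x1 = 6.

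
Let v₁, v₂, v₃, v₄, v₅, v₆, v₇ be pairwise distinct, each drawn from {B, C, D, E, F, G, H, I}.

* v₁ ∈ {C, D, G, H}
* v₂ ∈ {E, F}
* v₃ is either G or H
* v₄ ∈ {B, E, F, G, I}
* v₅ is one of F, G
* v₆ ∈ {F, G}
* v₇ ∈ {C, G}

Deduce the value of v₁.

The 2 variables v₅ and v₆ are confined to {F, G}, which locks those values in; drop them from v₁, v₂, v₃, v₄, v₇.
That leaves v₂ = E. Remove E from v₄.
v₃ must be H (only option left). Strike H from v₁.
v₇ has just one choice, so v₇ = C. Eliminate C elsewhere: v₁.
So v₁ = D.

D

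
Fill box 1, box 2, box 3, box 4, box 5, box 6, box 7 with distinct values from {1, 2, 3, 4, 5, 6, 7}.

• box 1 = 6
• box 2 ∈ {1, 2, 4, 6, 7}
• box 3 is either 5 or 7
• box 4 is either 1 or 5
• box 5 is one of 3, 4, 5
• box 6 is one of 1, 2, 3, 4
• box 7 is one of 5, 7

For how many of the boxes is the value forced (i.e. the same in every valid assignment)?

box 1's domain is down to {6}, so box 1 = 6. Remove 6 from box 2.
box 3 and box 7 between them cover only {5, 7} — a naked pair. Remove those values from box 2, box 4, box 5.
box 4 must be 1 (only option left). Strike 1 from box 2, box 6.
Determined: box 1=6, box 4=1. The other boxes each still have more than one consistent value. That makes 2.

2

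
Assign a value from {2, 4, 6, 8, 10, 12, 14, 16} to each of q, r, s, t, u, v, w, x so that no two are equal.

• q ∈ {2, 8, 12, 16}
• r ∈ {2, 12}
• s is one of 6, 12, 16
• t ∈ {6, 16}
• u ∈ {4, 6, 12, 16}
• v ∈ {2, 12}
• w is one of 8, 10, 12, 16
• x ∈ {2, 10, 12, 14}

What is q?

8

The 8 variables draw from only 8 values {2, 4, 6, 8, 10, 12, 14, 16}, so each is used; only u can be 4, hence u = 4.
The 7 still-open variables draw from only 7 values {2, 6, 8, 10, 12, 14, 16}, so each is used; only x can be 14, hence x = 14.
The 6 still-open variables draw from only 6 values {2, 6, 8, 10, 12, 16}, so each is used; only w can be 10, hence w = 10.
Among the 5 still-open variables, 8 fits only q (and all 5 values in {2, 6, 8, 12, 16} must be used), so q = 8.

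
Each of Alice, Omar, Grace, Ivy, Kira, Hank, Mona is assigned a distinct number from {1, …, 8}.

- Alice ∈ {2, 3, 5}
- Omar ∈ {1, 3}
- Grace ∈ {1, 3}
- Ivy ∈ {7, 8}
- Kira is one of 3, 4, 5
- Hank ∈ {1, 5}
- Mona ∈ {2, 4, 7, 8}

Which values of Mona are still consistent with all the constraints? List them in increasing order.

7, 8

The 2 variables Omar and Grace are confined to {1, 3}, which locks those values in; drop them from Alice, Kira, Hank.
Hank's domain is down to {5}, so Hank = 5. So Alice, Kira can't be 5.
Alice has just one choice, so Alice = 2. Eliminate 2 elsewhere: Mona.
That leaves Kira = 4. Eliminate 4 elsewhere: Mona.
No further eliminations apply; Mona can still be any of 7, 8.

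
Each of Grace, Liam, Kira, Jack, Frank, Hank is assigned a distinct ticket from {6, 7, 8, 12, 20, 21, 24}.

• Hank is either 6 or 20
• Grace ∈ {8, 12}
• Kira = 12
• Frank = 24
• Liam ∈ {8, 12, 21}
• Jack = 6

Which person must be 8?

Kira must be 12 (only option left). Eliminate 12 elsewhere: Grace, Liam.
So 8 goes to Grace.

Grace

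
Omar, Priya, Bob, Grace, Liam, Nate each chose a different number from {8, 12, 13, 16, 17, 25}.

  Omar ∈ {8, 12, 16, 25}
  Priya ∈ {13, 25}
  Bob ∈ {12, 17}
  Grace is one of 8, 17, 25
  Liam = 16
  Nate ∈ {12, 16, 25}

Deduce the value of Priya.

Liam has just one choice, so Liam = 16. Remove 16 from Omar, Nate.
The 5 still-open variables together cover exactly {8, 12, 13, 17, 25} — 5 values for 5 variables — and 13 appears only in Priya's list, so Priya = 13.

13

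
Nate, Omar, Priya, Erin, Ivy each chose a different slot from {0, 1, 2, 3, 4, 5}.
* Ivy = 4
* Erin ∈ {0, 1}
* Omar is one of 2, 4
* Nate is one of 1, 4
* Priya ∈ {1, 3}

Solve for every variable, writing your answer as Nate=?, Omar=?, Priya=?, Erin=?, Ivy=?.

Nate=1, Omar=2, Priya=3, Erin=0, Ivy=4

Ivy's domain is down to {4}, so Ivy = 4. Eliminate 4 elsewhere: Nate, Omar.
That leaves Nate = 1. Strike 1 from Priya, Erin.
Omar must be 2 (only option left).
Priya must be 3 (only option left).
Erin's domain is down to {0}, so Erin = 0.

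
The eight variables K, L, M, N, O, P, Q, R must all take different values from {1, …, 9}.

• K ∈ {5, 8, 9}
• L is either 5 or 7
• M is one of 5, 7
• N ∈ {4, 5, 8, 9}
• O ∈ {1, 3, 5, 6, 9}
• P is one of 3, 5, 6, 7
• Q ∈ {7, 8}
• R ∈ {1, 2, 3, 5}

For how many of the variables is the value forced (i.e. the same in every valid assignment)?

3

L and M share exactly the 2 values {5, 7}; by pigeonhole those values go to them, so strike 5, 7 from K, N, O, P, Q, R.
Q must be 8 (only option left). Strike 8 from K, N.
K must be 9 (only option left). Strike 9 from N, O.
N must be 4 (only option left).
Determined: K=9, N=4, Q=8. The other variables each still have more than one consistent value. That makes 3.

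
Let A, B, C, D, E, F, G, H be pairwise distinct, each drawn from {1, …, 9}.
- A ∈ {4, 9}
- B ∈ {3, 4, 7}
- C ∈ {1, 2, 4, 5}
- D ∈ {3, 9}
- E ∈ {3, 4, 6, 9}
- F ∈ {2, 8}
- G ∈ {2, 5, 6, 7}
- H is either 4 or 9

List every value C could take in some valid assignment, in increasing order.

A and H share exactly the 2 values {4, 9}; by pigeonhole those values go to them, so strike 4, 9 from B, C, D, E.
D has just one choice, so D = 3. Strike 3 from B, E.
That leaves E = 6. Strike 6 from G.
That leaves B = 7. Eliminate 7 elsewhere: G.
No further eliminations apply; C can still be any of 1, 2, 5.

1, 2, 5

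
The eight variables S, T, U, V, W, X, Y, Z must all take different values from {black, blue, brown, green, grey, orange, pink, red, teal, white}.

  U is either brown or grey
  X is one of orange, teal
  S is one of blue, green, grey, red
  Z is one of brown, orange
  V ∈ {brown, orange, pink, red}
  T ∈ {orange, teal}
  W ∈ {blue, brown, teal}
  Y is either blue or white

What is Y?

T and X share exactly the 2 values {orange, teal}; by pigeonhole those values go to them, so strike orange, teal from V, W, Z.
That leaves Z = brown. Eliminate brown elsewhere: U, V, W.
U has just one choice, so U = grey. Eliminate grey elsewhere: S.
That leaves W = blue. Eliminate blue elsewhere: S, Y.
So Y = white.

white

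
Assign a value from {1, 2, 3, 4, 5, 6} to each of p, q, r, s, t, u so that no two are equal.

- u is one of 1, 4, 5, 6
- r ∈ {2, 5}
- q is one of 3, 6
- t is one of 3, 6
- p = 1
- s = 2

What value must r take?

5

p has just one choice, so p = 1. Eliminate 1 elsewhere: u.
That leaves s = 2. So r can't be 2.
So r = 5.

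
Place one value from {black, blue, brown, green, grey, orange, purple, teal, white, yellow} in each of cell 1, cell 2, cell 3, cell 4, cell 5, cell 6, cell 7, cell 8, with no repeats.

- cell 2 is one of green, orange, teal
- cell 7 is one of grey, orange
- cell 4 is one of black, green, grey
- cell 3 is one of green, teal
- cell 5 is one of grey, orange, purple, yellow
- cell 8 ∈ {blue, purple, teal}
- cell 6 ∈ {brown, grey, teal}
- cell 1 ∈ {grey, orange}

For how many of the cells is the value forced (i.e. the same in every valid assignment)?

2

The 2 variables cell 1 and cell 7 are confined to {grey, orange}, which locks those values in; drop them from cell 2, cell 4, cell 5, cell 6.
cell 2 and cell 3 share exactly the 2 values {green, teal}; by pigeonhole those values go to them, so strike green, teal from cell 4, cell 6, cell 8.
cell 4's domain is down to {black}, so cell 4 = black.
That leaves cell 6 = brown.
Determined: cell 4=black, cell 6=brown. The other cells each still have more than one consistent value. That makes 2.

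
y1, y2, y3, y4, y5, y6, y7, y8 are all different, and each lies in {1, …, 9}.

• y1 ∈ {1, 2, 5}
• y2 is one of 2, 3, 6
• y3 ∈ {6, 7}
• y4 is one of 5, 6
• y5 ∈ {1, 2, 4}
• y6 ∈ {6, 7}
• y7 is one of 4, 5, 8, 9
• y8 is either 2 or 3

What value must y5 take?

y3 and y6 share exactly the 2 values {6, 7}; by pigeonhole those values go to them, so strike 6, 7 from y2, y4.
That leaves y4 = 5. Strike 5 from y1, y7.
y2 and y8 share exactly the 2 values {2, 3}; by pigeonhole those values go to them, so strike 2, 3 from y1, y5.
That leaves y1 = 1. Remove 1 from y5.
So y5 = 4.

4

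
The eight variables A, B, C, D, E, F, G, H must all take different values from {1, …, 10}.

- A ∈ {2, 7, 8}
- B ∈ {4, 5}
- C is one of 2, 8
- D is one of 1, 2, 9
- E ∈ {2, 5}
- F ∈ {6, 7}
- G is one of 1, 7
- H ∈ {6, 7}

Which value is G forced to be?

The 8 variables together cover exactly {1, 2, 4, 5, 6, 7, 8, 9} — 8 values for 8 variables — and 4 appears only in B's list, so B = 4.
The 7 still-open variables together cover exactly {1, 2, 5, 6, 7, 8, 9} — 7 values for 7 variables — and 5 appears only in E's list, so E = 5.
Among the 6 still-open variables, 9 fits only D (and all 6 values in {1, 2, 6, 7, 8, 9} must be used), so D = 9.
The 5 still-open variables draw from only 5 values {1, 2, 6, 7, 8}, so each is used; only G can be 1, hence G = 1.

1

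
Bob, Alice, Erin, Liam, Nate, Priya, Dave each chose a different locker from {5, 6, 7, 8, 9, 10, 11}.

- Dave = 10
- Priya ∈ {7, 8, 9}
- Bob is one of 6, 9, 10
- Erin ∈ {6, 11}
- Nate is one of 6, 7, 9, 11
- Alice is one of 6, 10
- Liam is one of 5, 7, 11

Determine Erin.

Dave's domain is down to {10}, so Dave = 10. Strike 10 from Bob, Alice.
Alice's domain is down to {6}, so Alice = 6. Strike 6 from Bob, Erin, Nate.
So Erin = 11.

11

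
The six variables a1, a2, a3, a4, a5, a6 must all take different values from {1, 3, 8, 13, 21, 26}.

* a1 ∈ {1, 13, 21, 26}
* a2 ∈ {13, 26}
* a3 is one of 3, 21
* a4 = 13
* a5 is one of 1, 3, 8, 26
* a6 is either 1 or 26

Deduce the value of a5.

8

a4 must be 13 (only option left). Strike 13 from a1, a2.
a2 must be 26 (only option left). So a1, a5, a6 can't be 26.
a6's domain is down to {1}, so a6 = 1. So a1, a5 can't be 1.
a1's domain is down to {21}, so a1 = 21. So a3 can't be 21.
a3's domain is down to {3}, so a3 = 3. Strike 3 from a5.
So a5 = 8.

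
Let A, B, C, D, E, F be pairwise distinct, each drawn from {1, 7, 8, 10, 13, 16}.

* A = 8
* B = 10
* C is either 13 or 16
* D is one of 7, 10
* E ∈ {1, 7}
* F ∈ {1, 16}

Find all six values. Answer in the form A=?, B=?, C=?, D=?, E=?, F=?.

A=8, B=10, C=13, D=7, E=1, F=16

A has just one choice, so A = 8.
That leaves B = 10. Strike 10 from D.
D must be 7 (only option left). Eliminate 7 elsewhere: E.
E's domain is down to {1}, so E = 1. So F can't be 1.
F must be 16 (only option left). So C can't be 16.
That leaves C = 13.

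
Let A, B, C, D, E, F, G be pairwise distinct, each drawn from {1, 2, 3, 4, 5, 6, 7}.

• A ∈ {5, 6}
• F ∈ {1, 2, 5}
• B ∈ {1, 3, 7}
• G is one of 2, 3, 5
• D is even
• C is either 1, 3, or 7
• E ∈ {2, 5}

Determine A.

Among the 7 variables, 4 fits only D (and all 7 values in {1, 2, 3, 4, 5, 6, 7} must be used), so D = 4.
Among the 6 still-open variables, 6 fits only A (and all 6 values in {1, 2, 3, 5, 6, 7} must be used), so A = 6.

6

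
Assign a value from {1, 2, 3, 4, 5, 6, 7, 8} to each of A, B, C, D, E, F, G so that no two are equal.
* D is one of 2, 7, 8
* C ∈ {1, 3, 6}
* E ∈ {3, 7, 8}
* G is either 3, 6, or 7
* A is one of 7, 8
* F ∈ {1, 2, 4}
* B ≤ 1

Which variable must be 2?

D

B must be 1 (only option left). Remove 1 from C, F.
The 6 still-open variables together cover exactly {2, 3, 4, 6, 7, 8} — 6 values for 6 variables — and 4 appears only in F's list, so F = 4.
Among the 5 still-open variables, 2 fits only D (and all 5 values in {2, 3, 6, 7, 8} must be used), so D = 2.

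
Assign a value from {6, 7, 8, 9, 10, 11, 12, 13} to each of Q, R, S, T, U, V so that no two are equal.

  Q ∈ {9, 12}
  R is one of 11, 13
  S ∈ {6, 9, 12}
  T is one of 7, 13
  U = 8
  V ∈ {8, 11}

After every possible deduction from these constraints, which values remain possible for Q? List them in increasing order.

9, 12

U has just one choice, so U = 8. Remove 8 from V.
V must be 11 (only option left). So R can't be 11.
R has just one choice, so R = 13. Remove 13 from T.
T must be 7 (only option left).
No further eliminations apply; Q can still be any of 9, 12.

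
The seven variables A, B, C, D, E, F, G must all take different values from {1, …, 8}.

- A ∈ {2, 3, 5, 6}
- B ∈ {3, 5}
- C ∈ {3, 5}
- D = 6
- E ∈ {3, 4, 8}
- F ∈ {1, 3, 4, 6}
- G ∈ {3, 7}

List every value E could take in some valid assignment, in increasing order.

4, 8

D has just one choice, so D = 6. Strike 6 from A, F.
B and C between them cover only {3, 5} — a naked pair. Remove those values from A, E, F, G.
A has just one choice, so A = 2.
G must be 7 (only option left).
No further eliminations apply; E can still be any of 4, 8.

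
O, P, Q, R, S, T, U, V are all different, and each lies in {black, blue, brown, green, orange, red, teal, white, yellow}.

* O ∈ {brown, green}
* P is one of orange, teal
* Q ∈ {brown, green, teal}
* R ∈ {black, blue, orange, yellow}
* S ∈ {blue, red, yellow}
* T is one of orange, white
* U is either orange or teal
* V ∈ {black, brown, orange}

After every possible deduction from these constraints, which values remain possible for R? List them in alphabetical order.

The 2 variables P and U are confined to {orange, teal}, which locks those values in; drop them from Q, R, T, V.
That leaves T = white.
The 2 variables O and Q are confined to {brown, green}, which locks those values in; drop them from V.
That leaves V = black. Remove black from R.
No further eliminations apply; R can still be any of blue, yellow.

blue, yellow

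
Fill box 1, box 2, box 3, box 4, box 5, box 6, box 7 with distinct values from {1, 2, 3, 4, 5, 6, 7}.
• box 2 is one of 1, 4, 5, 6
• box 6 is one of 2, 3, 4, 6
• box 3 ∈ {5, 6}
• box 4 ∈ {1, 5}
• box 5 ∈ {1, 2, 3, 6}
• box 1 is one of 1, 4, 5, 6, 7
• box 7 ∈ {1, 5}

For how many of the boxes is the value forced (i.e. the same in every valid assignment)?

3

The 7 variables draw from only 7 values {1, 2, 3, 4, 5, 6, 7}, so each is used; only box 1 can be 7, hence box 1 = 7.
The 2 variables box 4 and box 7 are confined to {1, 5}, which locks those values in; drop them from box 2, box 3, box 5.
box 3's domain is down to {6}, so box 3 = 6. Eliminate 6 elsewhere: box 2, box 5, box 6.
box 2's domain is down to {4}, so box 2 = 4. Eliminate 4 elsewhere: box 6.
Determined: box 1=7, box 2=4, box 3=6. The other boxes each still have more than one consistent value. That makes 3.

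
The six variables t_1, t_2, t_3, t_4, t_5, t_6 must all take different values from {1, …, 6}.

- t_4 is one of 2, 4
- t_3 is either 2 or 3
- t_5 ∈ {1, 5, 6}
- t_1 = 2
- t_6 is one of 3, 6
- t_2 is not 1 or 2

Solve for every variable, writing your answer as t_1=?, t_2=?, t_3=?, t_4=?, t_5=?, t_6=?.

t_1's domain is down to {2}, so t_1 = 2. So t_3, t_4 can't be 2.
t_3's domain is down to {3}, so t_3 = 3. So t_2, t_6 can't be 3.
t_4's domain is down to {4}, so t_4 = 4. Eliminate 4 elsewhere: t_2.
t_6's domain is down to {6}, so t_6 = 6. Remove 6 from t_2, t_5.
t_2 must be 5 (only option left). So t_5 can't be 5.
t_5's domain is down to {1}, so t_5 = 1.

t_1=2, t_2=5, t_3=3, t_4=4, t_5=1, t_6=6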